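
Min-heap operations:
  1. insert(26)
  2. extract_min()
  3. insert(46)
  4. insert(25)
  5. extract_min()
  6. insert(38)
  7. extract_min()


insert(26) -> [26]
extract_min()->26, []
insert(46) -> [46]
insert(25) -> [25, 46]
extract_min()->25, [46]
insert(38) -> [38, 46]
extract_min()->38, [46]

Final heap: [46]


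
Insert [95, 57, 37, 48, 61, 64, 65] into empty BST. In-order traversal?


Insert 95: root
Insert 57: L from 95
Insert 37: L from 95 -> L from 57
Insert 48: L from 95 -> L from 57 -> R from 37
Insert 61: L from 95 -> R from 57
Insert 64: L from 95 -> R from 57 -> R from 61
Insert 65: L from 95 -> R from 57 -> R from 61 -> R from 64

In-order: [37, 48, 57, 61, 64, 65, 95]


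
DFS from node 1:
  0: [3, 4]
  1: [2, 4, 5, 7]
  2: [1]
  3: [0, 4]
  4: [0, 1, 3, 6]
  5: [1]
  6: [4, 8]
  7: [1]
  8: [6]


Visit 1, push [7, 5, 4, 2]
Visit 2, push []
Visit 4, push [6, 3, 0]
Visit 0, push [3]
Visit 3, push []
Visit 6, push [8]
Visit 8, push []
Visit 5, push []
Visit 7, push []

DFS order: [1, 2, 4, 0, 3, 6, 8, 5, 7]


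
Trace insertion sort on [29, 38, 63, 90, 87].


Initial: [29, 38, 63, 90, 87]
Insert 38: [29, 38, 63, 90, 87]
Insert 63: [29, 38, 63, 90, 87]
Insert 90: [29, 38, 63, 90, 87]
Insert 87: [29, 38, 63, 87, 90]

Sorted: [29, 38, 63, 87, 90]


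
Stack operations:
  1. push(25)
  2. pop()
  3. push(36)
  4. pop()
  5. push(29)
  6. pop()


push(25) -> [25]
pop()->25, []
push(36) -> [36]
pop()->36, []
push(29) -> [29]
pop()->29, []

Final stack: []


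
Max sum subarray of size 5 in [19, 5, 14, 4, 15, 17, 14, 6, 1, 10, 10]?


[0:5]: 57
[1:6]: 55
[2:7]: 64
[3:8]: 56
[4:9]: 53
[5:10]: 48
[6:11]: 41

Max: 64 at [2:7]


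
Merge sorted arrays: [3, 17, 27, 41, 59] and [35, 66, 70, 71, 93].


Take 3 from A
Take 17 from A
Take 27 from A
Take 35 from B
Take 41 from A
Take 59 from A

Merged: [3, 17, 27, 35, 41, 59, 66, 70, 71, 93]


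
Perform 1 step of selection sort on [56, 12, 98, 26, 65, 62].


Initial: [56, 12, 98, 26, 65, 62]
Step 1: min=12 at 1
  Swap: [12, 56, 98, 26, 65, 62]

After 1 step: [12, 56, 98, 26, 65, 62]


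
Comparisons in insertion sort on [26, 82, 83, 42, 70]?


Algorithm: insertion sort
Input: [26, 82, 83, 42, 70]
Sorted: [26, 42, 70, 82, 83]

8


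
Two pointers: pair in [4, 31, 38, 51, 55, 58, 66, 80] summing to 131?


lo=0(4)+hi=7(80)=84
lo=1(31)+hi=7(80)=111
lo=2(38)+hi=7(80)=118
lo=3(51)+hi=7(80)=131

Yes: 51+80=131


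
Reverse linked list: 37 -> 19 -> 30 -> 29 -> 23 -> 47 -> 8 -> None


Step 1: curr=37, set curr.next=prev(None) | reversed so far: 37
Step 2: curr=19, set curr.next=prev(37) | reversed so far: 19 -> 37
Step 3: curr=30, set curr.next=prev(19) | reversed so far: 30 -> 19 -> 37
Step 4: curr=29, set curr.next=prev(30) | reversed so far: 29 -> 30 -> 19 -> 37
Step 5: curr=23, set curr.next=prev(29) | reversed so far: 23 -> 29 -> 30 -> 19 -> 37
Step 6: curr=47, set curr.next=prev(23) | reversed so far: 47 -> 23 -> 29 -> 30 -> 19 -> 37
Step 7: curr=8, set curr.next=prev(47) | reversed so far: 8 -> 47 -> 23 -> 29 -> 30 -> 19 -> 37

8 -> 47 -> 23 -> 29 -> 30 -> 19 -> 37 -> None


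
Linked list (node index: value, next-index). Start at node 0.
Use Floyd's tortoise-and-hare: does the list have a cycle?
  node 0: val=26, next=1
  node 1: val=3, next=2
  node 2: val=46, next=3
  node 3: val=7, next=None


Floyd's tortoise (slow, +1) and hare (fast, +2):
  init: slow=0, fast=0
  step 1: slow=1, fast=2
  step 2: fast 2->3->None, no cycle

Cycle: no


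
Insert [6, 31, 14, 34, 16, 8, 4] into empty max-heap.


Insert 6: [6]
Insert 31: [31, 6]
Insert 14: [31, 6, 14]
Insert 34: [34, 31, 14, 6]
Insert 16: [34, 31, 14, 6, 16]
Insert 8: [34, 31, 14, 6, 16, 8]
Insert 4: [34, 31, 14, 6, 16, 8, 4]

Final heap: [34, 31, 14, 6, 16, 8, 4]


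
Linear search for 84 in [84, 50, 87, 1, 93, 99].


i=0: 84==84 found!

Found at 0, 1 comps


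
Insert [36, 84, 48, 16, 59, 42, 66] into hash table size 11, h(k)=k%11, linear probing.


Insert 36: h=3 -> slot 3
Insert 84: h=7 -> slot 7
Insert 48: h=4 -> slot 4
Insert 16: h=5 -> slot 5
Insert 59: h=4, 2 probes -> slot 6
Insert 42: h=9 -> slot 9
Insert 66: h=0 -> slot 0

Table: [66, None, None, 36, 48, 16, 59, 84, None, 42, None]


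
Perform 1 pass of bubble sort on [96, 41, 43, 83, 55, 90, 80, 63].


Initial: [96, 41, 43, 83, 55, 90, 80, 63]
Pass 1: [41, 43, 83, 55, 90, 80, 63, 96] (7 swaps)

After 1 pass: [41, 43, 83, 55, 90, 80, 63, 96]


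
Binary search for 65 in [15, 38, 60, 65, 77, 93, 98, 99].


Step 1: lo=0, hi=7, mid=3, val=65

Found at index 3


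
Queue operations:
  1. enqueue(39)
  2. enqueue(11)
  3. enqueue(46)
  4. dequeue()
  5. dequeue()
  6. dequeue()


enqueue(39) -> [39]
enqueue(11) -> [39, 11]
enqueue(46) -> [39, 11, 46]
dequeue()->39, [11, 46]
dequeue()->11, [46]
dequeue()->46, []

Final queue: []


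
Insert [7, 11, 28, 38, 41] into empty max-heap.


Insert 7: [7]
Insert 11: [11, 7]
Insert 28: [28, 7, 11]
Insert 38: [38, 28, 11, 7]
Insert 41: [41, 38, 11, 7, 28]

Final heap: [41, 38, 11, 7, 28]


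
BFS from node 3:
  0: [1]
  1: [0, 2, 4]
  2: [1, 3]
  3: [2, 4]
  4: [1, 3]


Visit 3, enqueue [2, 4]
Visit 2, enqueue [1]
Visit 4, enqueue []
Visit 1, enqueue [0]
Visit 0, enqueue []

BFS order: [3, 2, 4, 1, 0]


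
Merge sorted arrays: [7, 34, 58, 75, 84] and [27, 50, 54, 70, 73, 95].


Take 7 from A
Take 27 from B
Take 34 from A
Take 50 from B
Take 54 from B
Take 58 from A
Take 70 from B
Take 73 from B
Take 75 from A
Take 84 from A

Merged: [7, 27, 34, 50, 54, 58, 70, 73, 75, 84, 95]


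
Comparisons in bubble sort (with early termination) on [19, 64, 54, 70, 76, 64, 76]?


Algorithm: bubble sort (with early termination)
Input: [19, 64, 54, 70, 76, 64, 76]
Sorted: [19, 54, 64, 64, 70, 76, 76]

15


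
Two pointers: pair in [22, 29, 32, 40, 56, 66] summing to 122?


lo=0(22)+hi=5(66)=88
lo=1(29)+hi=5(66)=95
lo=2(32)+hi=5(66)=98
lo=3(40)+hi=5(66)=106
lo=4(56)+hi=5(66)=122

Yes: 56+66=122


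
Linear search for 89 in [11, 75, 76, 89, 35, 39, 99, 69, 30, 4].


i=0: 11!=89
i=1: 75!=89
i=2: 76!=89
i=3: 89==89 found!

Found at 3, 4 comps


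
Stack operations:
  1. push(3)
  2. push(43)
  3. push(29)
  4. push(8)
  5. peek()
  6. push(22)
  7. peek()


push(3) -> [3]
push(43) -> [3, 43]
push(29) -> [3, 43, 29]
push(8) -> [3, 43, 29, 8]
peek()->8
push(22) -> [3, 43, 29, 8, 22]
peek()->22

Final stack: [3, 43, 29, 8, 22]


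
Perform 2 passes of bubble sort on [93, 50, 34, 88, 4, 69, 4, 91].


Initial: [93, 50, 34, 88, 4, 69, 4, 91]
Pass 1: [50, 34, 88, 4, 69, 4, 91, 93] (7 swaps)
Pass 2: [34, 50, 4, 69, 4, 88, 91, 93] (4 swaps)

After 2 passes: [34, 50, 4, 69, 4, 88, 91, 93]


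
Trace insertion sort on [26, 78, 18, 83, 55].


Initial: [26, 78, 18, 83, 55]
Insert 78: [26, 78, 18, 83, 55]
Insert 18: [18, 26, 78, 83, 55]
Insert 83: [18, 26, 78, 83, 55]
Insert 55: [18, 26, 55, 78, 83]

Sorted: [18, 26, 55, 78, 83]


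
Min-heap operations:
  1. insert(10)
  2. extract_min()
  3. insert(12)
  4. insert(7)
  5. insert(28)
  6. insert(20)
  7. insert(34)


insert(10) -> [10]
extract_min()->10, []
insert(12) -> [12]
insert(7) -> [7, 12]
insert(28) -> [7, 12, 28]
insert(20) -> [7, 12, 28, 20]
insert(34) -> [7, 12, 28, 20, 34]

Final heap: [7, 12, 28, 20, 34]


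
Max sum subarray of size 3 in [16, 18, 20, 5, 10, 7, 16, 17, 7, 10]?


[0:3]: 54
[1:4]: 43
[2:5]: 35
[3:6]: 22
[4:7]: 33
[5:8]: 40
[6:9]: 40
[7:10]: 34

Max: 54 at [0:3]


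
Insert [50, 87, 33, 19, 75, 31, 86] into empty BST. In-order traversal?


Insert 50: root
Insert 87: R from 50
Insert 33: L from 50
Insert 19: L from 50 -> L from 33
Insert 75: R from 50 -> L from 87
Insert 31: L from 50 -> L from 33 -> R from 19
Insert 86: R from 50 -> L from 87 -> R from 75

In-order: [19, 31, 33, 50, 75, 86, 87]


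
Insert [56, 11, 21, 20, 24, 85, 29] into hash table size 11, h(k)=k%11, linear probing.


Insert 56: h=1 -> slot 1
Insert 11: h=0 -> slot 0
Insert 21: h=10 -> slot 10
Insert 20: h=9 -> slot 9
Insert 24: h=2 -> slot 2
Insert 85: h=8 -> slot 8
Insert 29: h=7 -> slot 7

Table: [11, 56, 24, None, None, None, None, 29, 85, 20, 21]


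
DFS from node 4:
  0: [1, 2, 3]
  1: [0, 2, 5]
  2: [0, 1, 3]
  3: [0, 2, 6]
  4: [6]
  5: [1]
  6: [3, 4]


Visit 4, push [6]
Visit 6, push [3]
Visit 3, push [2, 0]
Visit 0, push [2, 1]
Visit 1, push [5, 2]
Visit 2, push []
Visit 5, push []

DFS order: [4, 6, 3, 0, 1, 2, 5]


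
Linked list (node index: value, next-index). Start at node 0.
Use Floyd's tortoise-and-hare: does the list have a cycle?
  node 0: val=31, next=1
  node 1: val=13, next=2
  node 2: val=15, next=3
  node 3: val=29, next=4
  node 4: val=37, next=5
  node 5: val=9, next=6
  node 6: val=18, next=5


Floyd's tortoise (slow, +1) and hare (fast, +2):
  init: slow=0, fast=0
  step 1: slow=1, fast=2
  step 2: slow=2, fast=4
  step 3: slow=3, fast=6
  step 4: slow=4, fast=6
  step 5: slow=5, fast=6
  step 6: slow=6, fast=6
  slow == fast at node 6: cycle detected

Cycle: yes


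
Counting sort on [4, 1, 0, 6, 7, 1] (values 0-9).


Input: [4, 1, 0, 6, 7, 1]
Counts: [1, 2, 0, 0, 1, 0, 1, 1, 0, 0]

Sorted: [0, 1, 1, 4, 6, 7]


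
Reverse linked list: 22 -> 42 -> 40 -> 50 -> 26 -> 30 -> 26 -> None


Step 1: curr=22, set curr.next=prev(None) | reversed so far: 22
Step 2: curr=42, set curr.next=prev(22) | reversed so far: 42 -> 22
Step 3: curr=40, set curr.next=prev(42) | reversed so far: 40 -> 42 -> 22
Step 4: curr=50, set curr.next=prev(40) | reversed so far: 50 -> 40 -> 42 -> 22
Step 5: curr=26, set curr.next=prev(50) | reversed so far: 26 -> 50 -> 40 -> 42 -> 22
Step 6: curr=30, set curr.next=prev(26) | reversed so far: 30 -> 26 -> 50 -> 40 -> 42 -> 22
Step 7: curr=26, set curr.next=prev(30) | reversed so far: 26 -> 30 -> 26 -> 50 -> 40 -> 42 -> 22

26 -> 30 -> 26 -> 50 -> 40 -> 42 -> 22 -> None


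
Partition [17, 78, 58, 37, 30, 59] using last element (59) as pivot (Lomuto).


Pivot: 59
  17 <= 59: advance i (no swap)
  58 <= 59: swap -> [17, 58, 78, 37, 30, 59]
  37 <= 59: swap -> [17, 58, 37, 78, 30, 59]
  30 <= 59: swap -> [17, 58, 37, 30, 78, 59]
Place pivot at 4: [17, 58, 37, 30, 59, 78]

Partitioned: [17, 58, 37, 30, 59, 78]


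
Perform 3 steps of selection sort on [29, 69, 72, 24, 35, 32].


Initial: [29, 69, 72, 24, 35, 32]
Step 1: min=24 at 3
  Swap: [24, 69, 72, 29, 35, 32]
Step 2: min=29 at 3
  Swap: [24, 29, 72, 69, 35, 32]
Step 3: min=32 at 5
  Swap: [24, 29, 32, 69, 35, 72]

After 3 steps: [24, 29, 32, 69, 35, 72]


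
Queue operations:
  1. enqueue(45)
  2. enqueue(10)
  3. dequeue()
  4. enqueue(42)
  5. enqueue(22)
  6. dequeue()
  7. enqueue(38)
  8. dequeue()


enqueue(45) -> [45]
enqueue(10) -> [45, 10]
dequeue()->45, [10]
enqueue(42) -> [10, 42]
enqueue(22) -> [10, 42, 22]
dequeue()->10, [42, 22]
enqueue(38) -> [42, 22, 38]
dequeue()->42, [22, 38]

Final queue: [22, 38]


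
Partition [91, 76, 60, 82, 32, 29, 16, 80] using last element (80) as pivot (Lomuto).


Pivot: 80
  76 <= 80: swap -> [76, 91, 60, 82, 32, 29, 16, 80]
  60 <= 80: swap -> [76, 60, 91, 82, 32, 29, 16, 80]
  32 <= 80: swap -> [76, 60, 32, 82, 91, 29, 16, 80]
  29 <= 80: swap -> [76, 60, 32, 29, 91, 82, 16, 80]
  16 <= 80: swap -> [76, 60, 32, 29, 16, 82, 91, 80]
Place pivot at 5: [76, 60, 32, 29, 16, 80, 91, 82]

Partitioned: [76, 60, 32, 29, 16, 80, 91, 82]


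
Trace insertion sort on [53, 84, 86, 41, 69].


Initial: [53, 84, 86, 41, 69]
Insert 84: [53, 84, 86, 41, 69]
Insert 86: [53, 84, 86, 41, 69]
Insert 41: [41, 53, 84, 86, 69]
Insert 69: [41, 53, 69, 84, 86]

Sorted: [41, 53, 69, 84, 86]


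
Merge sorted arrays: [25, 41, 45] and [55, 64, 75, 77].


Take 25 from A
Take 41 from A
Take 45 from A

Merged: [25, 41, 45, 55, 64, 75, 77]


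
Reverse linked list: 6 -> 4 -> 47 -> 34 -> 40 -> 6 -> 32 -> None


Step 1: curr=6, set curr.next=prev(None) | reversed so far: 6
Step 2: curr=4, set curr.next=prev(6) | reversed so far: 4 -> 6
Step 3: curr=47, set curr.next=prev(4) | reversed so far: 47 -> 4 -> 6
Step 4: curr=34, set curr.next=prev(47) | reversed so far: 34 -> 47 -> 4 -> 6
Step 5: curr=40, set curr.next=prev(34) | reversed so far: 40 -> 34 -> 47 -> 4 -> 6
Step 6: curr=6, set curr.next=prev(40) | reversed so far: 6 -> 40 -> 34 -> 47 -> 4 -> 6
Step 7: curr=32, set curr.next=prev(6) | reversed so far: 32 -> 6 -> 40 -> 34 -> 47 -> 4 -> 6

32 -> 6 -> 40 -> 34 -> 47 -> 4 -> 6 -> None


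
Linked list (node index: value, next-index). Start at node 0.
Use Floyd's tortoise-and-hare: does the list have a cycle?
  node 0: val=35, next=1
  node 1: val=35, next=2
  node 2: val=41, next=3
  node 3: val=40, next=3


Floyd's tortoise (slow, +1) and hare (fast, +2):
  init: slow=0, fast=0
  step 1: slow=1, fast=2
  step 2: slow=2, fast=3
  step 3: slow=3, fast=3
  slow == fast at node 3: cycle detected

Cycle: yes


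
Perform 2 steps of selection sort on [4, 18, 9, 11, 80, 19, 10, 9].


Initial: [4, 18, 9, 11, 80, 19, 10, 9]
Step 1: min=4 at 0
  Swap: [4, 18, 9, 11, 80, 19, 10, 9]
Step 2: min=9 at 2
  Swap: [4, 9, 18, 11, 80, 19, 10, 9]

After 2 steps: [4, 9, 18, 11, 80, 19, 10, 9]


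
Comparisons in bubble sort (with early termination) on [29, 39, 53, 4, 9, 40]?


Algorithm: bubble sort (with early termination)
Input: [29, 39, 53, 4, 9, 40]
Sorted: [4, 9, 29, 39, 40, 53]

14


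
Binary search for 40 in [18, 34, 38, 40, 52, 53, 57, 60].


Step 1: lo=0, hi=7, mid=3, val=40

Found at index 3


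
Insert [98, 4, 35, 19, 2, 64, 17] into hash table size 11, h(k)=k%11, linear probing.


Insert 98: h=10 -> slot 10
Insert 4: h=4 -> slot 4
Insert 35: h=2 -> slot 2
Insert 19: h=8 -> slot 8
Insert 2: h=2, 1 probes -> slot 3
Insert 64: h=9 -> slot 9
Insert 17: h=6 -> slot 6

Table: [None, None, 35, 2, 4, None, 17, None, 19, 64, 98]


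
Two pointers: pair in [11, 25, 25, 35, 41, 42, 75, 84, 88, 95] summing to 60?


lo=0(11)+hi=9(95)=106
lo=0(11)+hi=8(88)=99
lo=0(11)+hi=7(84)=95
lo=0(11)+hi=6(75)=86
lo=0(11)+hi=5(42)=53
lo=1(25)+hi=5(42)=67
lo=1(25)+hi=4(41)=66
lo=1(25)+hi=3(35)=60

Yes: 25+35=60


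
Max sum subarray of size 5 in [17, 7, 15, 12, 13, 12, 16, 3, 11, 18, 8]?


[0:5]: 64
[1:6]: 59
[2:7]: 68
[3:8]: 56
[4:9]: 55
[5:10]: 60
[6:11]: 56

Max: 68 at [2:7]


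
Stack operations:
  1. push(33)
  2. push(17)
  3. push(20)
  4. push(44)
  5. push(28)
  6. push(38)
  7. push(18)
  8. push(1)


push(33) -> [33]
push(17) -> [33, 17]
push(20) -> [33, 17, 20]
push(44) -> [33, 17, 20, 44]
push(28) -> [33, 17, 20, 44, 28]
push(38) -> [33, 17, 20, 44, 28, 38]
push(18) -> [33, 17, 20, 44, 28, 38, 18]
push(1) -> [33, 17, 20, 44, 28, 38, 18, 1]

Final stack: [33, 17, 20, 44, 28, 38, 18, 1]


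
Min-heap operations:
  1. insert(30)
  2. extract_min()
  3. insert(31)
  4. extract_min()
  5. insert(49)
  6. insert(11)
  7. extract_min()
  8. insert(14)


insert(30) -> [30]
extract_min()->30, []
insert(31) -> [31]
extract_min()->31, []
insert(49) -> [49]
insert(11) -> [11, 49]
extract_min()->11, [49]
insert(14) -> [14, 49]

Final heap: [14, 49]


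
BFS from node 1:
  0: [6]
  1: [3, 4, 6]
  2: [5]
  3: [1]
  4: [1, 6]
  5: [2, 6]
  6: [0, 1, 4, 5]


Visit 1, enqueue [3, 4, 6]
Visit 3, enqueue []
Visit 4, enqueue []
Visit 6, enqueue [0, 5]
Visit 0, enqueue []
Visit 5, enqueue [2]
Visit 2, enqueue []

BFS order: [1, 3, 4, 6, 0, 5, 2]


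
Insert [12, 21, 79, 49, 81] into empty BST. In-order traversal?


Insert 12: root
Insert 21: R from 12
Insert 79: R from 12 -> R from 21
Insert 49: R from 12 -> R from 21 -> L from 79
Insert 81: R from 12 -> R from 21 -> R from 79

In-order: [12, 21, 49, 79, 81]


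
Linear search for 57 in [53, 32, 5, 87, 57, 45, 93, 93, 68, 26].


i=0: 53!=57
i=1: 32!=57
i=2: 5!=57
i=3: 87!=57
i=4: 57==57 found!

Found at 4, 5 comps


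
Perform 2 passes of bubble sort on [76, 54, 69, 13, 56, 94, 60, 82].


Initial: [76, 54, 69, 13, 56, 94, 60, 82]
Pass 1: [54, 69, 13, 56, 76, 60, 82, 94] (6 swaps)
Pass 2: [54, 13, 56, 69, 60, 76, 82, 94] (3 swaps)

After 2 passes: [54, 13, 56, 69, 60, 76, 82, 94]


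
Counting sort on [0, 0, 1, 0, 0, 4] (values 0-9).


Input: [0, 0, 1, 0, 0, 4]
Counts: [4, 1, 0, 0, 1, 0, 0, 0, 0, 0]

Sorted: [0, 0, 0, 0, 1, 4]


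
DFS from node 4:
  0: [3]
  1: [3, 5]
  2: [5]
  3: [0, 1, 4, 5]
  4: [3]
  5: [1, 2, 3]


Visit 4, push [3]
Visit 3, push [5, 1, 0]
Visit 0, push []
Visit 1, push [5]
Visit 5, push [2]
Visit 2, push []

DFS order: [4, 3, 0, 1, 5, 2]


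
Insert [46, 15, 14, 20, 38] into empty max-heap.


Insert 46: [46]
Insert 15: [46, 15]
Insert 14: [46, 15, 14]
Insert 20: [46, 20, 14, 15]
Insert 38: [46, 38, 14, 15, 20]

Final heap: [46, 38, 14, 15, 20]


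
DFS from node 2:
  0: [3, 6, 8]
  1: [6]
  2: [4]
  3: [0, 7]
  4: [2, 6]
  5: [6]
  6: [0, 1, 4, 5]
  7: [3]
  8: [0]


Visit 2, push [4]
Visit 4, push [6]
Visit 6, push [5, 1, 0]
Visit 0, push [8, 3]
Visit 3, push [7]
Visit 7, push []
Visit 8, push []
Visit 1, push []
Visit 5, push []

DFS order: [2, 4, 6, 0, 3, 7, 8, 1, 5]


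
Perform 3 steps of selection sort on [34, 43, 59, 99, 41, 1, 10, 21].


Initial: [34, 43, 59, 99, 41, 1, 10, 21]
Step 1: min=1 at 5
  Swap: [1, 43, 59, 99, 41, 34, 10, 21]
Step 2: min=10 at 6
  Swap: [1, 10, 59, 99, 41, 34, 43, 21]
Step 3: min=21 at 7
  Swap: [1, 10, 21, 99, 41, 34, 43, 59]

After 3 steps: [1, 10, 21, 99, 41, 34, 43, 59]


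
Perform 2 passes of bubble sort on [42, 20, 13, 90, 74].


Initial: [42, 20, 13, 90, 74]
Pass 1: [20, 13, 42, 74, 90] (3 swaps)
Pass 2: [13, 20, 42, 74, 90] (1 swaps)

After 2 passes: [13, 20, 42, 74, 90]


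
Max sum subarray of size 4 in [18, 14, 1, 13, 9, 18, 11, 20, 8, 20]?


[0:4]: 46
[1:5]: 37
[2:6]: 41
[3:7]: 51
[4:8]: 58
[5:9]: 57
[6:10]: 59

Max: 59 at [6:10]


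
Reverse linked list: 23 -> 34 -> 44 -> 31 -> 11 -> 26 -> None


Step 1: curr=23, set curr.next=prev(None) | reversed so far: 23
Step 2: curr=34, set curr.next=prev(23) | reversed so far: 34 -> 23
Step 3: curr=44, set curr.next=prev(34) | reversed so far: 44 -> 34 -> 23
Step 4: curr=31, set curr.next=prev(44) | reversed so far: 31 -> 44 -> 34 -> 23
Step 5: curr=11, set curr.next=prev(31) | reversed so far: 11 -> 31 -> 44 -> 34 -> 23
Step 6: curr=26, set curr.next=prev(11) | reversed so far: 26 -> 11 -> 31 -> 44 -> 34 -> 23

26 -> 11 -> 31 -> 44 -> 34 -> 23 -> None


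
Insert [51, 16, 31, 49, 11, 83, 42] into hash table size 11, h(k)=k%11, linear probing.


Insert 51: h=7 -> slot 7
Insert 16: h=5 -> slot 5
Insert 31: h=9 -> slot 9
Insert 49: h=5, 1 probes -> slot 6
Insert 11: h=0 -> slot 0
Insert 83: h=6, 2 probes -> slot 8
Insert 42: h=9, 1 probes -> slot 10

Table: [11, None, None, None, None, 16, 49, 51, 83, 31, 42]


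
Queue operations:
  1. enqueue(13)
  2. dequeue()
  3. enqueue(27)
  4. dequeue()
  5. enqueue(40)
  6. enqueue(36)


enqueue(13) -> [13]
dequeue()->13, []
enqueue(27) -> [27]
dequeue()->27, []
enqueue(40) -> [40]
enqueue(36) -> [40, 36]

Final queue: [40, 36]


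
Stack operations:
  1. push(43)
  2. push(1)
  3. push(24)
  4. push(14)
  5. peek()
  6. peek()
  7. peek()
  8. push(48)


push(43) -> [43]
push(1) -> [43, 1]
push(24) -> [43, 1, 24]
push(14) -> [43, 1, 24, 14]
peek()->14
peek()->14
peek()->14
push(48) -> [43, 1, 24, 14, 48]

Final stack: [43, 1, 24, 14, 48]


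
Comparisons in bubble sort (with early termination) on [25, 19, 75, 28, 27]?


Algorithm: bubble sort (with early termination)
Input: [25, 19, 75, 28, 27]
Sorted: [19, 25, 27, 28, 75]

9


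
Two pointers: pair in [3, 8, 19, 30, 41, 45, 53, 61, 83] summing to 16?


lo=0(3)+hi=8(83)=86
lo=0(3)+hi=7(61)=64
lo=0(3)+hi=6(53)=56
lo=0(3)+hi=5(45)=48
lo=0(3)+hi=4(41)=44
lo=0(3)+hi=3(30)=33
lo=0(3)+hi=2(19)=22
lo=0(3)+hi=1(8)=11

No pair found


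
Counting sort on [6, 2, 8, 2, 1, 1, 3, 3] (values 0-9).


Input: [6, 2, 8, 2, 1, 1, 3, 3]
Counts: [0, 2, 2, 2, 0, 0, 1, 0, 1, 0]

Sorted: [1, 1, 2, 2, 3, 3, 6, 8]


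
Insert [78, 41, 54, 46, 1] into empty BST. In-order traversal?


Insert 78: root
Insert 41: L from 78
Insert 54: L from 78 -> R from 41
Insert 46: L from 78 -> R from 41 -> L from 54
Insert 1: L from 78 -> L from 41

In-order: [1, 41, 46, 54, 78]


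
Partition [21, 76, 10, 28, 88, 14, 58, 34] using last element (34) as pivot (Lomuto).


Pivot: 34
  21 <= 34: advance i (no swap)
  10 <= 34: swap -> [21, 10, 76, 28, 88, 14, 58, 34]
  28 <= 34: swap -> [21, 10, 28, 76, 88, 14, 58, 34]
  14 <= 34: swap -> [21, 10, 28, 14, 88, 76, 58, 34]
Place pivot at 4: [21, 10, 28, 14, 34, 76, 58, 88]

Partitioned: [21, 10, 28, 14, 34, 76, 58, 88]


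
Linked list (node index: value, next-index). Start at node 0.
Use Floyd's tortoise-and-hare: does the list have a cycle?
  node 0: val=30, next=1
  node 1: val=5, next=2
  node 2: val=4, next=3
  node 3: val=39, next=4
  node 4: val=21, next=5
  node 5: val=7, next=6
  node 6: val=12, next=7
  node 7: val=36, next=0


Floyd's tortoise (slow, +1) and hare (fast, +2):
  init: slow=0, fast=0
  step 1: slow=1, fast=2
  step 2: slow=2, fast=4
  step 3: slow=3, fast=6
  step 4: slow=4, fast=0
  step 5: slow=5, fast=2
  step 6: slow=6, fast=4
  step 7: slow=7, fast=6
  step 8: slow=0, fast=0
  slow == fast at node 0: cycle detected

Cycle: yes


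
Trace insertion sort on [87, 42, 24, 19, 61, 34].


Initial: [87, 42, 24, 19, 61, 34]
Insert 42: [42, 87, 24, 19, 61, 34]
Insert 24: [24, 42, 87, 19, 61, 34]
Insert 19: [19, 24, 42, 87, 61, 34]
Insert 61: [19, 24, 42, 61, 87, 34]
Insert 34: [19, 24, 34, 42, 61, 87]

Sorted: [19, 24, 34, 42, 61, 87]


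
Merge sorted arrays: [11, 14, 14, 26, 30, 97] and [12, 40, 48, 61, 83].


Take 11 from A
Take 12 from B
Take 14 from A
Take 14 from A
Take 26 from A
Take 30 from A
Take 40 from B
Take 48 from B
Take 61 from B
Take 83 from B

Merged: [11, 12, 14, 14, 26, 30, 40, 48, 61, 83, 97]


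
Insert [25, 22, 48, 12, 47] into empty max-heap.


Insert 25: [25]
Insert 22: [25, 22]
Insert 48: [48, 22, 25]
Insert 12: [48, 22, 25, 12]
Insert 47: [48, 47, 25, 12, 22]

Final heap: [48, 47, 25, 12, 22]


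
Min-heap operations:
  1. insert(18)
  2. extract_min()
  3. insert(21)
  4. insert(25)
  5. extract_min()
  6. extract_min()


insert(18) -> [18]
extract_min()->18, []
insert(21) -> [21]
insert(25) -> [21, 25]
extract_min()->21, [25]
extract_min()->25, []

Final heap: []


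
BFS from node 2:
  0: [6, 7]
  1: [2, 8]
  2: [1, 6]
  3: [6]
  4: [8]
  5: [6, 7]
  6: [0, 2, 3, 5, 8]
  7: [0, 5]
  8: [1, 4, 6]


Visit 2, enqueue [1, 6]
Visit 1, enqueue [8]
Visit 6, enqueue [0, 3, 5]
Visit 8, enqueue [4]
Visit 0, enqueue [7]
Visit 3, enqueue []
Visit 5, enqueue []
Visit 4, enqueue []
Visit 7, enqueue []

BFS order: [2, 1, 6, 8, 0, 3, 5, 4, 7]


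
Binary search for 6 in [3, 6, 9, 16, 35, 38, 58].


Step 1: lo=0, hi=6, mid=3, val=16
Step 2: lo=0, hi=2, mid=1, val=6

Found at index 1


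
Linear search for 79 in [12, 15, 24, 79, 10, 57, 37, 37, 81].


i=0: 12!=79
i=1: 15!=79
i=2: 24!=79
i=3: 79==79 found!

Found at 3, 4 comps


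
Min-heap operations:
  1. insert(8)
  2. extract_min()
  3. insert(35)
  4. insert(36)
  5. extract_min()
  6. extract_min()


insert(8) -> [8]
extract_min()->8, []
insert(35) -> [35]
insert(36) -> [35, 36]
extract_min()->35, [36]
extract_min()->36, []

Final heap: []


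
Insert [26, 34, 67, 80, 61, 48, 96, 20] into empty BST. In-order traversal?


Insert 26: root
Insert 34: R from 26
Insert 67: R from 26 -> R from 34
Insert 80: R from 26 -> R from 34 -> R from 67
Insert 61: R from 26 -> R from 34 -> L from 67
Insert 48: R from 26 -> R from 34 -> L from 67 -> L from 61
Insert 96: R from 26 -> R from 34 -> R from 67 -> R from 80
Insert 20: L from 26

In-order: [20, 26, 34, 48, 61, 67, 80, 96]


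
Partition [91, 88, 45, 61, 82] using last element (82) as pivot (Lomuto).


Pivot: 82
  45 <= 82: swap -> [45, 88, 91, 61, 82]
  61 <= 82: swap -> [45, 61, 91, 88, 82]
Place pivot at 2: [45, 61, 82, 88, 91]

Partitioned: [45, 61, 82, 88, 91]


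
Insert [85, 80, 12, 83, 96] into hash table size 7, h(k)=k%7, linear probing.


Insert 85: h=1 -> slot 1
Insert 80: h=3 -> slot 3
Insert 12: h=5 -> slot 5
Insert 83: h=6 -> slot 6
Insert 96: h=5, 2 probes -> slot 0

Table: [96, 85, None, 80, None, 12, 83]


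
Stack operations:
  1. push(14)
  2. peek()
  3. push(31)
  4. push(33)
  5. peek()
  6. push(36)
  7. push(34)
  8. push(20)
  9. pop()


push(14) -> [14]
peek()->14
push(31) -> [14, 31]
push(33) -> [14, 31, 33]
peek()->33
push(36) -> [14, 31, 33, 36]
push(34) -> [14, 31, 33, 36, 34]
push(20) -> [14, 31, 33, 36, 34, 20]
pop()->20, [14, 31, 33, 36, 34]

Final stack: [14, 31, 33, 36, 34]


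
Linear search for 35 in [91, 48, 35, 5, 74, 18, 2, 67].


i=0: 91!=35
i=1: 48!=35
i=2: 35==35 found!

Found at 2, 3 comps


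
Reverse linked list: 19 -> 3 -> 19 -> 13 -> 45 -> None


Step 1: curr=19, set curr.next=prev(None) | reversed so far: 19
Step 2: curr=3, set curr.next=prev(19) | reversed so far: 3 -> 19
Step 3: curr=19, set curr.next=prev(3) | reversed so far: 19 -> 3 -> 19
Step 4: curr=13, set curr.next=prev(19) | reversed so far: 13 -> 19 -> 3 -> 19
Step 5: curr=45, set curr.next=prev(13) | reversed so far: 45 -> 13 -> 19 -> 3 -> 19

45 -> 13 -> 19 -> 3 -> 19 -> None


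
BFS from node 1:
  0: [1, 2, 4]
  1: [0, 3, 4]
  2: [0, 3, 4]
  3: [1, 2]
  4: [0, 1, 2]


Visit 1, enqueue [0, 3, 4]
Visit 0, enqueue [2]
Visit 3, enqueue []
Visit 4, enqueue []
Visit 2, enqueue []

BFS order: [1, 0, 3, 4, 2]


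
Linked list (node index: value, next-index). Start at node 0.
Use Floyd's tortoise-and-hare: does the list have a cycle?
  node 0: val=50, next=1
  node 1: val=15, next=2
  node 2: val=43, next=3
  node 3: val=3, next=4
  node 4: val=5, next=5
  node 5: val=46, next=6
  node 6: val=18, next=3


Floyd's tortoise (slow, +1) and hare (fast, +2):
  init: slow=0, fast=0
  step 1: slow=1, fast=2
  step 2: slow=2, fast=4
  step 3: slow=3, fast=6
  step 4: slow=4, fast=4
  slow == fast at node 4: cycle detected

Cycle: yes


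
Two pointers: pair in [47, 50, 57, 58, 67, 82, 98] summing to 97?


lo=0(47)+hi=6(98)=145
lo=0(47)+hi=5(82)=129
lo=0(47)+hi=4(67)=114
lo=0(47)+hi=3(58)=105
lo=0(47)+hi=2(57)=104
lo=0(47)+hi=1(50)=97

Yes: 47+50=97


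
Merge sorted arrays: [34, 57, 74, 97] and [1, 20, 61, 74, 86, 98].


Take 1 from B
Take 20 from B
Take 34 from A
Take 57 from A
Take 61 from B
Take 74 from A
Take 74 from B
Take 86 from B
Take 97 from A

Merged: [1, 20, 34, 57, 61, 74, 74, 86, 97, 98]


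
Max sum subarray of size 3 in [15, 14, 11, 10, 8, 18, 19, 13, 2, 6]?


[0:3]: 40
[1:4]: 35
[2:5]: 29
[3:6]: 36
[4:7]: 45
[5:8]: 50
[6:9]: 34
[7:10]: 21

Max: 50 at [5:8]


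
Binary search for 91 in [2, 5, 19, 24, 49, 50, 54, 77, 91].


Step 1: lo=0, hi=8, mid=4, val=49
Step 2: lo=5, hi=8, mid=6, val=54
Step 3: lo=7, hi=8, mid=7, val=77
Step 4: lo=8, hi=8, mid=8, val=91

Found at index 8


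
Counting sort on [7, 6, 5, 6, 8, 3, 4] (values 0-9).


Input: [7, 6, 5, 6, 8, 3, 4]
Counts: [0, 0, 0, 1, 1, 1, 2, 1, 1, 0]

Sorted: [3, 4, 5, 6, 6, 7, 8]


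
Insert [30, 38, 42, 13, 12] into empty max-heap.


Insert 30: [30]
Insert 38: [38, 30]
Insert 42: [42, 30, 38]
Insert 13: [42, 30, 38, 13]
Insert 12: [42, 30, 38, 13, 12]

Final heap: [42, 30, 38, 13, 12]


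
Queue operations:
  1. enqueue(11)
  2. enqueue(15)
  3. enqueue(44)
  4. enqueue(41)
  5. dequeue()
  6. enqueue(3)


enqueue(11) -> [11]
enqueue(15) -> [11, 15]
enqueue(44) -> [11, 15, 44]
enqueue(41) -> [11, 15, 44, 41]
dequeue()->11, [15, 44, 41]
enqueue(3) -> [15, 44, 41, 3]

Final queue: [15, 44, 41, 3]


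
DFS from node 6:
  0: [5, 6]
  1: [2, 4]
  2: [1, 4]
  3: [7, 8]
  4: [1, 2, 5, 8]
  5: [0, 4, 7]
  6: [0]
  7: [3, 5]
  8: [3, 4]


Visit 6, push [0]
Visit 0, push [5]
Visit 5, push [7, 4]
Visit 4, push [8, 2, 1]
Visit 1, push [2]
Visit 2, push []
Visit 8, push [3]
Visit 3, push [7]
Visit 7, push []

DFS order: [6, 0, 5, 4, 1, 2, 8, 3, 7]


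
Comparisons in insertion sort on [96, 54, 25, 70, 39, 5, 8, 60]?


Algorithm: insertion sort
Input: [96, 54, 25, 70, 39, 5, 8, 60]
Sorted: [5, 8, 25, 39, 54, 60, 70, 96]

23


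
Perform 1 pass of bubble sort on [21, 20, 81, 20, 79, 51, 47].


Initial: [21, 20, 81, 20, 79, 51, 47]
Pass 1: [20, 21, 20, 79, 51, 47, 81] (5 swaps)

After 1 pass: [20, 21, 20, 79, 51, 47, 81]


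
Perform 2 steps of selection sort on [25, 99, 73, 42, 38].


Initial: [25, 99, 73, 42, 38]
Step 1: min=25 at 0
  Swap: [25, 99, 73, 42, 38]
Step 2: min=38 at 4
  Swap: [25, 38, 73, 42, 99]

After 2 steps: [25, 38, 73, 42, 99]


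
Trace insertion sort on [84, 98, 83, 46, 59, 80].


Initial: [84, 98, 83, 46, 59, 80]
Insert 98: [84, 98, 83, 46, 59, 80]
Insert 83: [83, 84, 98, 46, 59, 80]
Insert 46: [46, 83, 84, 98, 59, 80]
Insert 59: [46, 59, 83, 84, 98, 80]
Insert 80: [46, 59, 80, 83, 84, 98]

Sorted: [46, 59, 80, 83, 84, 98]


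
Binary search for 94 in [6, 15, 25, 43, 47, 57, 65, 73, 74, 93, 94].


Step 1: lo=0, hi=10, mid=5, val=57
Step 2: lo=6, hi=10, mid=8, val=74
Step 3: lo=9, hi=10, mid=9, val=93
Step 4: lo=10, hi=10, mid=10, val=94

Found at index 10


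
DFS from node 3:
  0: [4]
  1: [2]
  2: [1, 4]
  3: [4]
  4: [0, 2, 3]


Visit 3, push [4]
Visit 4, push [2, 0]
Visit 0, push []
Visit 2, push [1]
Visit 1, push []

DFS order: [3, 4, 0, 2, 1]


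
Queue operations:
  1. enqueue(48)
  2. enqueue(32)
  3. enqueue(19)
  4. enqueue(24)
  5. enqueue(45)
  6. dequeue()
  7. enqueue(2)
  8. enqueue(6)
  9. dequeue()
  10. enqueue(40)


enqueue(48) -> [48]
enqueue(32) -> [48, 32]
enqueue(19) -> [48, 32, 19]
enqueue(24) -> [48, 32, 19, 24]
enqueue(45) -> [48, 32, 19, 24, 45]
dequeue()->48, [32, 19, 24, 45]
enqueue(2) -> [32, 19, 24, 45, 2]
enqueue(6) -> [32, 19, 24, 45, 2, 6]
dequeue()->32, [19, 24, 45, 2, 6]
enqueue(40) -> [19, 24, 45, 2, 6, 40]

Final queue: [19, 24, 45, 2, 6, 40]


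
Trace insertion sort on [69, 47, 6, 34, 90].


Initial: [69, 47, 6, 34, 90]
Insert 47: [47, 69, 6, 34, 90]
Insert 6: [6, 47, 69, 34, 90]
Insert 34: [6, 34, 47, 69, 90]
Insert 90: [6, 34, 47, 69, 90]

Sorted: [6, 34, 47, 69, 90]


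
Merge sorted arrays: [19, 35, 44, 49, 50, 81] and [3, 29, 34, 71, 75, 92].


Take 3 from B
Take 19 from A
Take 29 from B
Take 34 from B
Take 35 from A
Take 44 from A
Take 49 from A
Take 50 from A
Take 71 from B
Take 75 from B
Take 81 from A

Merged: [3, 19, 29, 34, 35, 44, 49, 50, 71, 75, 81, 92]


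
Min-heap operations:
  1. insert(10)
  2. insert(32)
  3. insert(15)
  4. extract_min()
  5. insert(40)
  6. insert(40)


insert(10) -> [10]
insert(32) -> [10, 32]
insert(15) -> [10, 32, 15]
extract_min()->10, [15, 32]
insert(40) -> [15, 32, 40]
insert(40) -> [15, 32, 40, 40]

Final heap: [15, 32, 40, 40]


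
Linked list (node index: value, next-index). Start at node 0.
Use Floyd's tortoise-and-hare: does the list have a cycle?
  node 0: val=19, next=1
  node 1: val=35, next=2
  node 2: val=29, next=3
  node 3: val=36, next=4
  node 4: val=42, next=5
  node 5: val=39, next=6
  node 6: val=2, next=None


Floyd's tortoise (slow, +1) and hare (fast, +2):
  init: slow=0, fast=0
  step 1: slow=1, fast=2
  step 2: slow=2, fast=4
  step 3: slow=3, fast=6
  step 4: fast -> None, no cycle

Cycle: no


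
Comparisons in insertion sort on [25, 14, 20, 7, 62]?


Algorithm: insertion sort
Input: [25, 14, 20, 7, 62]
Sorted: [7, 14, 20, 25, 62]

7


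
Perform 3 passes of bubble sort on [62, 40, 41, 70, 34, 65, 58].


Initial: [62, 40, 41, 70, 34, 65, 58]
Pass 1: [40, 41, 62, 34, 65, 58, 70] (5 swaps)
Pass 2: [40, 41, 34, 62, 58, 65, 70] (2 swaps)
Pass 3: [40, 34, 41, 58, 62, 65, 70] (2 swaps)

After 3 passes: [40, 34, 41, 58, 62, 65, 70]


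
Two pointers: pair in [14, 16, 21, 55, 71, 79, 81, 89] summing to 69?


lo=0(14)+hi=7(89)=103
lo=0(14)+hi=6(81)=95
lo=0(14)+hi=5(79)=93
lo=0(14)+hi=4(71)=85
lo=0(14)+hi=3(55)=69

Yes: 14+55=69


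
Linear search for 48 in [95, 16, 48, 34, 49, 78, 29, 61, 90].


i=0: 95!=48
i=1: 16!=48
i=2: 48==48 found!

Found at 2, 3 comps


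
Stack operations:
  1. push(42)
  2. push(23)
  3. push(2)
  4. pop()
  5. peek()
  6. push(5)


push(42) -> [42]
push(23) -> [42, 23]
push(2) -> [42, 23, 2]
pop()->2, [42, 23]
peek()->23
push(5) -> [42, 23, 5]

Final stack: [42, 23, 5]


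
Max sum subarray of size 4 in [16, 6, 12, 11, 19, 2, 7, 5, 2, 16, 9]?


[0:4]: 45
[1:5]: 48
[2:6]: 44
[3:7]: 39
[4:8]: 33
[5:9]: 16
[6:10]: 30
[7:11]: 32

Max: 48 at [1:5]


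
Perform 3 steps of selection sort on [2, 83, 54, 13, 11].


Initial: [2, 83, 54, 13, 11]
Step 1: min=2 at 0
  Swap: [2, 83, 54, 13, 11]
Step 2: min=11 at 4
  Swap: [2, 11, 54, 13, 83]
Step 3: min=13 at 3
  Swap: [2, 11, 13, 54, 83]

After 3 steps: [2, 11, 13, 54, 83]


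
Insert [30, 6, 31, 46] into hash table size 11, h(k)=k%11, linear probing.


Insert 30: h=8 -> slot 8
Insert 6: h=6 -> slot 6
Insert 31: h=9 -> slot 9
Insert 46: h=2 -> slot 2

Table: [None, None, 46, None, None, None, 6, None, 30, 31, None]


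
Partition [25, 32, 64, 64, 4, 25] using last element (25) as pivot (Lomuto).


Pivot: 25
  25 <= 25: advance i (no swap)
  4 <= 25: swap -> [25, 4, 64, 64, 32, 25]
Place pivot at 2: [25, 4, 25, 64, 32, 64]

Partitioned: [25, 4, 25, 64, 32, 64]


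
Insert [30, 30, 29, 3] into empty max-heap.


Insert 30: [30]
Insert 30: [30, 30]
Insert 29: [30, 30, 29]
Insert 3: [30, 30, 29, 3]

Final heap: [30, 30, 29, 3]


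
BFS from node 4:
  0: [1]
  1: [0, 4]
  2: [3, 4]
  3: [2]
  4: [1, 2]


Visit 4, enqueue [1, 2]
Visit 1, enqueue [0]
Visit 2, enqueue [3]
Visit 0, enqueue []
Visit 3, enqueue []

BFS order: [4, 1, 2, 0, 3]


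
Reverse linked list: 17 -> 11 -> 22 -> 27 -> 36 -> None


Step 1: curr=17, set curr.next=prev(None) | reversed so far: 17
Step 2: curr=11, set curr.next=prev(17) | reversed so far: 11 -> 17
Step 3: curr=22, set curr.next=prev(11) | reversed so far: 22 -> 11 -> 17
Step 4: curr=27, set curr.next=prev(22) | reversed so far: 27 -> 22 -> 11 -> 17
Step 5: curr=36, set curr.next=prev(27) | reversed so far: 36 -> 27 -> 22 -> 11 -> 17

36 -> 27 -> 22 -> 11 -> 17 -> None


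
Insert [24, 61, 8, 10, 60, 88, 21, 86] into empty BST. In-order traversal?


Insert 24: root
Insert 61: R from 24
Insert 8: L from 24
Insert 10: L from 24 -> R from 8
Insert 60: R from 24 -> L from 61
Insert 88: R from 24 -> R from 61
Insert 21: L from 24 -> R from 8 -> R from 10
Insert 86: R from 24 -> R from 61 -> L from 88

In-order: [8, 10, 21, 24, 60, 61, 86, 88]


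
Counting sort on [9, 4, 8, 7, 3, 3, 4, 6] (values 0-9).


Input: [9, 4, 8, 7, 3, 3, 4, 6]
Counts: [0, 0, 0, 2, 2, 0, 1, 1, 1, 1]

Sorted: [3, 3, 4, 4, 6, 7, 8, 9]


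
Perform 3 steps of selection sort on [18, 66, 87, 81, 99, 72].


Initial: [18, 66, 87, 81, 99, 72]
Step 1: min=18 at 0
  Swap: [18, 66, 87, 81, 99, 72]
Step 2: min=66 at 1
  Swap: [18, 66, 87, 81, 99, 72]
Step 3: min=72 at 5
  Swap: [18, 66, 72, 81, 99, 87]

After 3 steps: [18, 66, 72, 81, 99, 87]


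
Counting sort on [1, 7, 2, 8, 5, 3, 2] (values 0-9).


Input: [1, 7, 2, 8, 5, 3, 2]
Counts: [0, 1, 2, 1, 0, 1, 0, 1, 1, 0]

Sorted: [1, 2, 2, 3, 5, 7, 8]


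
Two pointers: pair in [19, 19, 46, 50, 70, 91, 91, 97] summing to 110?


lo=0(19)+hi=7(97)=116
lo=0(19)+hi=6(91)=110

Yes: 19+91=110


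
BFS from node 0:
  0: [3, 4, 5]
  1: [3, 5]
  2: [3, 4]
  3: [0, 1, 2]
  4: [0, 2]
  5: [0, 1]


Visit 0, enqueue [3, 4, 5]
Visit 3, enqueue [1, 2]
Visit 4, enqueue []
Visit 5, enqueue []
Visit 1, enqueue []
Visit 2, enqueue []

BFS order: [0, 3, 4, 5, 1, 2]


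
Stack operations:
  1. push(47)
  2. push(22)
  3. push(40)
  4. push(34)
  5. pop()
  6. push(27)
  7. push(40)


push(47) -> [47]
push(22) -> [47, 22]
push(40) -> [47, 22, 40]
push(34) -> [47, 22, 40, 34]
pop()->34, [47, 22, 40]
push(27) -> [47, 22, 40, 27]
push(40) -> [47, 22, 40, 27, 40]

Final stack: [47, 22, 40, 27, 40]


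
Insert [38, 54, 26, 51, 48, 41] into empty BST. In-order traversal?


Insert 38: root
Insert 54: R from 38
Insert 26: L from 38
Insert 51: R from 38 -> L from 54
Insert 48: R from 38 -> L from 54 -> L from 51
Insert 41: R from 38 -> L from 54 -> L from 51 -> L from 48

In-order: [26, 38, 41, 48, 51, 54]


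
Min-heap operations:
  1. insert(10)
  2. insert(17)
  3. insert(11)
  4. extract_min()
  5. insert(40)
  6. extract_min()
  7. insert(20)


insert(10) -> [10]
insert(17) -> [10, 17]
insert(11) -> [10, 17, 11]
extract_min()->10, [11, 17]
insert(40) -> [11, 17, 40]
extract_min()->11, [17, 40]
insert(20) -> [17, 40, 20]

Final heap: [17, 40, 20]


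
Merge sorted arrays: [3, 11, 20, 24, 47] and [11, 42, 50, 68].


Take 3 from A
Take 11 from A
Take 11 from B
Take 20 from A
Take 24 from A
Take 42 from B
Take 47 from A

Merged: [3, 11, 11, 20, 24, 42, 47, 50, 68]


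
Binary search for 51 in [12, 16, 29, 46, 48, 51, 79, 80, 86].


Step 1: lo=0, hi=8, mid=4, val=48
Step 2: lo=5, hi=8, mid=6, val=79
Step 3: lo=5, hi=5, mid=5, val=51

Found at index 5


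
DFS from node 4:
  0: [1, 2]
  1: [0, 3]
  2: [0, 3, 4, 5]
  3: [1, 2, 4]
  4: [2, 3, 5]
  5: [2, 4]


Visit 4, push [5, 3, 2]
Visit 2, push [5, 3, 0]
Visit 0, push [1]
Visit 1, push [3]
Visit 3, push []
Visit 5, push []

DFS order: [4, 2, 0, 1, 3, 5]


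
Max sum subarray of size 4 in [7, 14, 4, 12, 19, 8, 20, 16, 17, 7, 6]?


[0:4]: 37
[1:5]: 49
[2:6]: 43
[3:7]: 59
[4:8]: 63
[5:9]: 61
[6:10]: 60
[7:11]: 46

Max: 63 at [4:8]


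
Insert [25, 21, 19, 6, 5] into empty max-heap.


Insert 25: [25]
Insert 21: [25, 21]
Insert 19: [25, 21, 19]
Insert 6: [25, 21, 19, 6]
Insert 5: [25, 21, 19, 6, 5]

Final heap: [25, 21, 19, 6, 5]


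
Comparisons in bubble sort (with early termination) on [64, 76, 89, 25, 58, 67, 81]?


Algorithm: bubble sort (with early termination)
Input: [64, 76, 89, 25, 58, 67, 81]
Sorted: [25, 58, 64, 67, 76, 81, 89]

18


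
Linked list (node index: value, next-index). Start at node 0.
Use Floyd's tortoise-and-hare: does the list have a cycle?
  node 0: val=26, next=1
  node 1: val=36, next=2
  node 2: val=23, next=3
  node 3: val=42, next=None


Floyd's tortoise (slow, +1) and hare (fast, +2):
  init: slow=0, fast=0
  step 1: slow=1, fast=2
  step 2: fast 2->3->None, no cycle

Cycle: no


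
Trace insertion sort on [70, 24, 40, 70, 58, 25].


Initial: [70, 24, 40, 70, 58, 25]
Insert 24: [24, 70, 40, 70, 58, 25]
Insert 40: [24, 40, 70, 70, 58, 25]
Insert 70: [24, 40, 70, 70, 58, 25]
Insert 58: [24, 40, 58, 70, 70, 25]
Insert 25: [24, 25, 40, 58, 70, 70]

Sorted: [24, 25, 40, 58, 70, 70]


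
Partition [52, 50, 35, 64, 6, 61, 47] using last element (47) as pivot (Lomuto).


Pivot: 47
  35 <= 47: swap -> [35, 50, 52, 64, 6, 61, 47]
  6 <= 47: swap -> [35, 6, 52, 64, 50, 61, 47]
Place pivot at 2: [35, 6, 47, 64, 50, 61, 52]

Partitioned: [35, 6, 47, 64, 50, 61, 52]


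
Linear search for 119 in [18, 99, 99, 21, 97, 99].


i=0: 18!=119
i=1: 99!=119
i=2: 99!=119
i=3: 21!=119
i=4: 97!=119
i=5: 99!=119

Not found, 6 comps


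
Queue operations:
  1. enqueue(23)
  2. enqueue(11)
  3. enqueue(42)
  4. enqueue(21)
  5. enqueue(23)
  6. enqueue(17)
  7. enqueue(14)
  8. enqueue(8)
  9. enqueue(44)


enqueue(23) -> [23]
enqueue(11) -> [23, 11]
enqueue(42) -> [23, 11, 42]
enqueue(21) -> [23, 11, 42, 21]
enqueue(23) -> [23, 11, 42, 21, 23]
enqueue(17) -> [23, 11, 42, 21, 23, 17]
enqueue(14) -> [23, 11, 42, 21, 23, 17, 14]
enqueue(8) -> [23, 11, 42, 21, 23, 17, 14, 8]
enqueue(44) -> [23, 11, 42, 21, 23, 17, 14, 8, 44]

Final queue: [23, 11, 42, 21, 23, 17, 14, 8, 44]


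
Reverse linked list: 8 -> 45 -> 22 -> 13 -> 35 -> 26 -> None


Step 1: curr=8, set curr.next=prev(None) | reversed so far: 8
Step 2: curr=45, set curr.next=prev(8) | reversed so far: 45 -> 8
Step 3: curr=22, set curr.next=prev(45) | reversed so far: 22 -> 45 -> 8
Step 4: curr=13, set curr.next=prev(22) | reversed so far: 13 -> 22 -> 45 -> 8
Step 5: curr=35, set curr.next=prev(13) | reversed so far: 35 -> 13 -> 22 -> 45 -> 8
Step 6: curr=26, set curr.next=prev(35) | reversed so far: 26 -> 35 -> 13 -> 22 -> 45 -> 8

26 -> 35 -> 13 -> 22 -> 45 -> 8 -> None
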